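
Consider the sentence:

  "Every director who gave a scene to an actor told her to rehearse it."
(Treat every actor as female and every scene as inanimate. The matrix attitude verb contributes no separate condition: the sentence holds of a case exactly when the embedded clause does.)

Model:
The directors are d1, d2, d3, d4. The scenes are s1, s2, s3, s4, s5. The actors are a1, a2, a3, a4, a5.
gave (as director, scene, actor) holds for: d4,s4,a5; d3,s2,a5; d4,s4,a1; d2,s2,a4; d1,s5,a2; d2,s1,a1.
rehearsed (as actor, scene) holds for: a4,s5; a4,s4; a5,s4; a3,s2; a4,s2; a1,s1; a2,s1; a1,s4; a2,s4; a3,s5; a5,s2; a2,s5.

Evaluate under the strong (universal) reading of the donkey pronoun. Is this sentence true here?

"her" takes "an actor" as antecedent and "it" takes "a scene"; both are donkey pronouns co-varying with the restrictor.
Strong reading: for every (d,s,a) with gave(d,s,a), rehearsed(a,s).
Restrictor triples: (d1,s5,a2)→rehearsed(a2,s5) ✓  (d2,s1,a1)→rehearsed(a1,s1) ✓  (d2,s2,a4)→rehearsed(a4,s2) ✓  (d3,s2,a5)→rehearsed(a5,s2) ✓  (d4,s4,a1)→rehearsed(a1,s4) ✓  (d4,s4,a5)→rehearsed(a5,s4) ✓
Every restrictor triple satisfies the scope.

True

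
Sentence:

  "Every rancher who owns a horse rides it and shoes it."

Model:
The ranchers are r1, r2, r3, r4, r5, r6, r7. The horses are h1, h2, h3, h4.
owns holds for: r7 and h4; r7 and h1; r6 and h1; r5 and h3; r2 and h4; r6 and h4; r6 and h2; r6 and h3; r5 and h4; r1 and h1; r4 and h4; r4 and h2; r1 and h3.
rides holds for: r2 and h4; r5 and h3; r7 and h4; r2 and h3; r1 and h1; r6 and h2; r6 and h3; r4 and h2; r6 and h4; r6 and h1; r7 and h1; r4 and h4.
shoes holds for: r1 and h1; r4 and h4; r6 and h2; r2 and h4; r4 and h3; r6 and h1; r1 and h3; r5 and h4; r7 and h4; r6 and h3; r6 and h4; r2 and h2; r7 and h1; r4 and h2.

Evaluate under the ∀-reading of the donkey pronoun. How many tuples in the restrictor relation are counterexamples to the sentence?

"it" takes "a horse" as antecedent — a donkey pronoun bound across the clause boundary.
Strong reading: for every (r,h) with owns(r,h), rides(r,h) ∧ shoes(r,h).
Restrictor pairs: (r1,h1) ✓  (r1,h3) ✗  (r2,h4) ✓  (r4,h2) ✓  (r4,h4) ✓  (r5,h3) ✗  (r5,h4) ✗  (r6,h1) ✓  (r6,h2) ✓  (r6,h3) ✓  (r6,h4) ✓  (r7,h1) ✓  (r7,h4) ✓
Counterexamples (restrictor pairs failing the scope): 3.

3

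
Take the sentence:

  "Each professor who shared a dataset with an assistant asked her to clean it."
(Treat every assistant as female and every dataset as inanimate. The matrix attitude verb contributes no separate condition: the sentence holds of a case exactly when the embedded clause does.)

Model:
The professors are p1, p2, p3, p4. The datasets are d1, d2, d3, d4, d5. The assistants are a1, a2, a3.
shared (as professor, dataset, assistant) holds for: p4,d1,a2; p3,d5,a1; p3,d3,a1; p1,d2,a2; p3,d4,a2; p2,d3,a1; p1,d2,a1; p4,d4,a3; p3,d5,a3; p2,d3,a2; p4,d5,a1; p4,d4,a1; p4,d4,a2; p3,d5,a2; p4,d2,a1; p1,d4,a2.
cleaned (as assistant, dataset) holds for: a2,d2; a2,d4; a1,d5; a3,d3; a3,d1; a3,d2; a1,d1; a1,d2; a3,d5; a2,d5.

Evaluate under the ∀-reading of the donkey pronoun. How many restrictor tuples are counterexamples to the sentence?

6

"her" takes "an assistant" as antecedent and "it" takes "a dataset"; both are donkey pronouns co-varying with the restrictor.
Strong reading: for every (p,d,a) with shared(p,d,a), cleaned(a,d).
Restrictor triples: (p1,d2,a1)→cleaned(a1,d2) ✓  (p1,d2,a2)→cleaned(a2,d2) ✓  (p1,d4,a2)→cleaned(a2,d4) ✓  (p2,d3,a1)→cleaned(a1,d3) ✗  (p2,d3,a2)→cleaned(a2,d3) ✗  (p3,d3,a1)→cleaned(a1,d3) ✗  (p3,d4,a2)→cleaned(a2,d4) ✓  (p3,d5,a1)→cleaned(a1,d5) ✓  (p3,d5,a2)→cleaned(a2,d5) ✓  (p3,d5,a3)→cleaned(a3,d5) ✓  (p4,d1,a2)→cleaned(a2,d1) ✗  (p4,d2,a1)→cleaned(a1,d2) ✓  (p4,d4,a1)→cleaned(a1,d4) ✗  (p4,d4,a2)→cleaned(a2,d4) ✓  (p4,d4,a3)→cleaned(a3,d4) ✗  (p4,d5,a1)→cleaned(a1,d5) ✓
Counterexamples (restrictor triples failing the scope): 6.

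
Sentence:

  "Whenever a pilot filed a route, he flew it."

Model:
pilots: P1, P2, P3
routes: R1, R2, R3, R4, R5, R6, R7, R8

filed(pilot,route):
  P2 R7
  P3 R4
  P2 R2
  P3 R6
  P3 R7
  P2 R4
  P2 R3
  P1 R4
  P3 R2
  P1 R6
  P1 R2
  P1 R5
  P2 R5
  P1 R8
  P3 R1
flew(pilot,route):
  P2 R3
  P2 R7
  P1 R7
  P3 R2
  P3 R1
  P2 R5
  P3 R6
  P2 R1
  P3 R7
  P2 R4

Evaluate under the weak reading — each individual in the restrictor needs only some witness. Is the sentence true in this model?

"it" takes "a route" as antecedent — a donkey pronoun bound across the clause boundary.
Weak reading: every pilot p with some filed-route has at least one filed-route r such that flew(p,r).
Per pilot: P1:✗  P2:✓  P3:✓
P1 has no witness among its filed-routes.

False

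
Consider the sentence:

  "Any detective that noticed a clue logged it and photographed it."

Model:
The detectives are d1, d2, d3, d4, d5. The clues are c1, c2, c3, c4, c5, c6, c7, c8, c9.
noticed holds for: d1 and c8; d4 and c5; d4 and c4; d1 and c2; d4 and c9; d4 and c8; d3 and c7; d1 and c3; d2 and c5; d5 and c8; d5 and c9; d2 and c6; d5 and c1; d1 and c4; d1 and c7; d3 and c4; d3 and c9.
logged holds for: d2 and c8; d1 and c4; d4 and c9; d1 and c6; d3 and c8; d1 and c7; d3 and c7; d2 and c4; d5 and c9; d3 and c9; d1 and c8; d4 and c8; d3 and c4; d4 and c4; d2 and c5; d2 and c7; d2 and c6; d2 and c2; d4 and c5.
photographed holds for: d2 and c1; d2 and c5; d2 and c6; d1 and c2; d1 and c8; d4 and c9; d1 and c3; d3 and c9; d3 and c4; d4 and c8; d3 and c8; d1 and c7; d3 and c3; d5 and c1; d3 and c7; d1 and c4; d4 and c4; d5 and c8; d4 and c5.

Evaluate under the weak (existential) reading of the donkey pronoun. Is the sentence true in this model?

"it" takes "a clue" as antecedent — a donkey pronoun bound across the clause boundary.
Weak reading: every detective d with some noticed-clue has at least one noticed-clue c such that logged(d,c) ∧ photographed(d,c).
Per detective: d1:✓  d2:✓  d3:✓  d4:✓  d5:✗
d5 has no witness among its noticed-clues.

False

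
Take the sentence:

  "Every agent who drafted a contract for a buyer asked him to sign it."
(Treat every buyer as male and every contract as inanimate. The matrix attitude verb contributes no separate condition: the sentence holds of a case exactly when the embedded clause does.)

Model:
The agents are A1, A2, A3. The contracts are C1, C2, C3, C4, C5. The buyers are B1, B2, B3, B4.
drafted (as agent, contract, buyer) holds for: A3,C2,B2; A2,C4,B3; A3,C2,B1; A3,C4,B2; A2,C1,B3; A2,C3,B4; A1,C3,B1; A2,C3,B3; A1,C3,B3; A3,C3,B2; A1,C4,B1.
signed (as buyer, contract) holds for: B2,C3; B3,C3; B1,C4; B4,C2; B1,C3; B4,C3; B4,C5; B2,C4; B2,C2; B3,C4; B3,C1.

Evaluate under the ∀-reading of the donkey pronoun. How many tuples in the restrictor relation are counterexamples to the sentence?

"him" takes "a buyer" as antecedent and "it" takes "a contract"; both are donkey pronouns co-varying with the restrictor.
Strong reading: for every (a,c,b) with drafted(a,c,b), signed(b,c).
Restrictor triples: (A1,C3,B1)→signed(B1,C3) ✓  (A1,C3,B3)→signed(B3,C3) ✓  (A1,C4,B1)→signed(B1,C4) ✓  (A2,C1,B3)→signed(B3,C1) ✓  (A2,C3,B3)→signed(B3,C3) ✓  (A2,C3,B4)→signed(B4,C3) ✓  (A2,C4,B3)→signed(B3,C4) ✓  (A3,C2,B1)→signed(B1,C2) ✗  (A3,C2,B2)→signed(B2,C2) ✓  (A3,C3,B2)→signed(B2,C3) ✓  (A3,C4,B2)→signed(B2,C4) ✓
Counterexamples (restrictor triples failing the scope): 1.

1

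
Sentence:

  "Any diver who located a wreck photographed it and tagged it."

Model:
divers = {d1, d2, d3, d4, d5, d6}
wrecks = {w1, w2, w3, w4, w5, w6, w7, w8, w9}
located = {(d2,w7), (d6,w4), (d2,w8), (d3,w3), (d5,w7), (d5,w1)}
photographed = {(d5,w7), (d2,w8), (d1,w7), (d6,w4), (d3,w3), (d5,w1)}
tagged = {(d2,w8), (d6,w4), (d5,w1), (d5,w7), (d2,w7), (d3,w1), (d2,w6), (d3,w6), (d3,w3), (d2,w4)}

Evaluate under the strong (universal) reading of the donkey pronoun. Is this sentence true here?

"it" takes "a wreck" as antecedent — a donkey pronoun bound across the clause boundary.
Strong reading: for every (d,w) with located(d,w), photographed(d,w) ∧ tagged(d,w).
Restrictor pairs: (d2,w7) ✗  (d2,w8) ✓  (d3,w3) ✓  (d5,w1) ✓  (d5,w7) ✓  (d6,w4) ✓
Counterexample: (d2,w7) is in located but fails the scope.

False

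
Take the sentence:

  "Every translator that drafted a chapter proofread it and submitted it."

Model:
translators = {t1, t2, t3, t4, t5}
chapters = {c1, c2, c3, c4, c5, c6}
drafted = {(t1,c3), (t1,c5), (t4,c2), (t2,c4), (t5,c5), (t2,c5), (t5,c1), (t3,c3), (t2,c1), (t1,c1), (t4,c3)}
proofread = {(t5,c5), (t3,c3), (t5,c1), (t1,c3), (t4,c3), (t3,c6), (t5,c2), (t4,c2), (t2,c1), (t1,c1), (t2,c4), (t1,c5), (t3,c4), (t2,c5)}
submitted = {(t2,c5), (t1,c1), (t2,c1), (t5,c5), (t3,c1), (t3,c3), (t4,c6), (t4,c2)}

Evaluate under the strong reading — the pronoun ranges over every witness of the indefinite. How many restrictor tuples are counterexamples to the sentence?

5

"it" takes "a chapter" as antecedent — a donkey pronoun bound across the clause boundary.
Strong reading: for every (t,c) with drafted(t,c), proofread(t,c) ∧ submitted(t,c).
Restrictor pairs: (t1,c1) ✓  (t1,c3) ✗  (t1,c5) ✗  (t2,c1) ✓  (t2,c4) ✗  (t2,c5) ✓  (t3,c3) ✓  (t4,c2) ✓  (t4,c3) ✗  (t5,c1) ✗  (t5,c5) ✓
Counterexamples (restrictor pairs failing the scope): 5.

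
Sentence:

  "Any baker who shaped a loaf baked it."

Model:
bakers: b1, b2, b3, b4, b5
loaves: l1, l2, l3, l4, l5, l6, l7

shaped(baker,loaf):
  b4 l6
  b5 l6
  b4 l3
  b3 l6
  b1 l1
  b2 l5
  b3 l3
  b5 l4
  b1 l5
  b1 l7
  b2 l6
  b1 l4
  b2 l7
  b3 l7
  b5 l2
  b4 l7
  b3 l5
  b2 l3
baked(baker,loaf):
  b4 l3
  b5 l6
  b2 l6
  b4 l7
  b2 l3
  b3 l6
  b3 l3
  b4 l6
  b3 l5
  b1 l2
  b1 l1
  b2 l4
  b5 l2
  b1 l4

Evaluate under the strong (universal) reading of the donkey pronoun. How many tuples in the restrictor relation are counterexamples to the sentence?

"it" takes "a loaf" as antecedent — a donkey pronoun bound across the clause boundary.
Strong reading: for every (b,l) with shaped(b,l), baked(b,l).
Restrictor pairs: (b1,l1) ✓  (b1,l4) ✓  (b1,l5) ✗  (b1,l7) ✗  (b2,l3) ✓  (b2,l5) ✗  (b2,l6) ✓  (b2,l7) ✗  (b3,l3) ✓  (b3,l5) ✓  (b3,l6) ✓  (b3,l7) ✗  (b4,l3) ✓  (b4,l6) ✓  (b4,l7) ✓  (b5,l2) ✓  (b5,l4) ✗  (b5,l6) ✓
Counterexamples (restrictor pairs failing the scope): 6.

6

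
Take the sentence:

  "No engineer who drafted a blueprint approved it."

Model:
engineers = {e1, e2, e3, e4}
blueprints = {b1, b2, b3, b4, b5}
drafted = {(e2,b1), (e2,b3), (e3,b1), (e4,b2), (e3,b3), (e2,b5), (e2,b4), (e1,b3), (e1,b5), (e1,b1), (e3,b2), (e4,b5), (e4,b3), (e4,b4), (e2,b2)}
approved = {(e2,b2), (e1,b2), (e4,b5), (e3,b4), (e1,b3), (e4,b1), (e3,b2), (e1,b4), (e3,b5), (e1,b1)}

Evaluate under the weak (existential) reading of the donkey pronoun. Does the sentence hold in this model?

"it" takes "a blueprint" as antecedent — a donkey pronoun bound across the clause boundary.
Truth condition: for no (e,b) with drafted(e,b) does approved(e,b) hold.
Restrictor pairs — does the scope hold? (e1,b1):holds  (e1,b3):holds  (e1,b5):fails  (e2,b1):fails  (e2,b2):holds  (e2,b3):fails  (e2,b4):fails  (e2,b5):fails  (e3,b1):fails  (e3,b2):holds  (e3,b3):fails  (e4,b2):fails  (e4,b3):fails  (e4,b4):fails  (e4,b5):holds
Scope holds for 5 pair(s), so the sentence is false.

False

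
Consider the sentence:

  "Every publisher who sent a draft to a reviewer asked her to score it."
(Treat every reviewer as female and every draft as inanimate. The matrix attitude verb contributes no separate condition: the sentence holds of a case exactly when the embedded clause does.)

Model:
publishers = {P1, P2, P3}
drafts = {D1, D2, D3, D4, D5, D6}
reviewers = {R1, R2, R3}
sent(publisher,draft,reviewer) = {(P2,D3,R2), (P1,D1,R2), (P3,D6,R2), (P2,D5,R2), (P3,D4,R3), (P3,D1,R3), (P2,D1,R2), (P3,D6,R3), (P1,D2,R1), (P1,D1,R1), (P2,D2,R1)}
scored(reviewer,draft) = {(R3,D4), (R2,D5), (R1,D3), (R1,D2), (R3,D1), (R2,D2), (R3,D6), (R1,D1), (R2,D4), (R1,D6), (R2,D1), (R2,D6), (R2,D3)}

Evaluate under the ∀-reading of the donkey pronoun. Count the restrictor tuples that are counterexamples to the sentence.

"her" takes "a reviewer" as antecedent and "it" takes "a draft"; both are donkey pronouns co-varying with the restrictor.
Strong reading: for every (p,d,r) with sent(p,d,r), scored(r,d).
Restrictor triples: (P1,D1,R1)→scored(R1,D1) ✓  (P1,D1,R2)→scored(R2,D1) ✓  (P1,D2,R1)→scored(R1,D2) ✓  (P2,D1,R2)→scored(R2,D1) ✓  (P2,D2,R1)→scored(R1,D2) ✓  (P2,D3,R2)→scored(R2,D3) ✓  (P2,D5,R2)→scored(R2,D5) ✓  (P3,D1,R3)→scored(R3,D1) ✓  (P3,D4,R3)→scored(R3,D4) ✓  (P3,D6,R2)→scored(R2,D6) ✓  (P3,D6,R3)→scored(R3,D6) ✓
Counterexamples (restrictor triples failing the scope): 0.

0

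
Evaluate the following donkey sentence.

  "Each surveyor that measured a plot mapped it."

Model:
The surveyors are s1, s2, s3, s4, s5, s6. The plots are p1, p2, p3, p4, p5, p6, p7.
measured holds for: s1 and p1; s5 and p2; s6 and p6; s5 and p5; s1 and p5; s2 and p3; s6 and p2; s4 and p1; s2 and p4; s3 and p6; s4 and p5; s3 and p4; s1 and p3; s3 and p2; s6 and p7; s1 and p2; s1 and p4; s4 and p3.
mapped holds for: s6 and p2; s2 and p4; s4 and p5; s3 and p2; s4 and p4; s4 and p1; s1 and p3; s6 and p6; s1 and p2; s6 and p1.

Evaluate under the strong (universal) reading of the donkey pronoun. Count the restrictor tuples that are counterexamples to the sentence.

"it" takes "a plot" as antecedent — a donkey pronoun bound across the clause boundary.
Strong reading: for every (s,p) with measured(s,p), mapped(s,p).
Restrictor pairs: (s1,p1) ✗  (s1,p2) ✓  (s1,p3) ✓  (s1,p4) ✗  (s1,p5) ✗  (s2,p3) ✗  (s2,p4) ✓  (s3,p2) ✓  (s3,p4) ✗  (s3,p6) ✗  (s4,p1) ✓  (s4,p3) ✗  (s4,p5) ✓  (s5,p2) ✗  (s5,p5) ✗  (s6,p2) ✓  (s6,p6) ✓  (s6,p7) ✗
Counterexamples (restrictor pairs failing the scope): 10.

10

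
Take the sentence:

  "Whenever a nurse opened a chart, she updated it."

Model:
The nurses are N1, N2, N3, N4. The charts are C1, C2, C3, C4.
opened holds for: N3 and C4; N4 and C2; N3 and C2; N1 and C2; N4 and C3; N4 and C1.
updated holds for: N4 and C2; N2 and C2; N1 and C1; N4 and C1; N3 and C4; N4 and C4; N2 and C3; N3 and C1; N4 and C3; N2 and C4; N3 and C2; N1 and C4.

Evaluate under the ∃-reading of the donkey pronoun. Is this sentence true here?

False

"it" takes "a chart" as antecedent — a donkey pronoun bound across the clause boundary.
Weak reading: every nurse n with some opened-chart has at least one opened-chart c such that updated(n,c).
Per nurse: N1:✗  N3:✓  N4:✓
N1 has no witness among its opened-charts.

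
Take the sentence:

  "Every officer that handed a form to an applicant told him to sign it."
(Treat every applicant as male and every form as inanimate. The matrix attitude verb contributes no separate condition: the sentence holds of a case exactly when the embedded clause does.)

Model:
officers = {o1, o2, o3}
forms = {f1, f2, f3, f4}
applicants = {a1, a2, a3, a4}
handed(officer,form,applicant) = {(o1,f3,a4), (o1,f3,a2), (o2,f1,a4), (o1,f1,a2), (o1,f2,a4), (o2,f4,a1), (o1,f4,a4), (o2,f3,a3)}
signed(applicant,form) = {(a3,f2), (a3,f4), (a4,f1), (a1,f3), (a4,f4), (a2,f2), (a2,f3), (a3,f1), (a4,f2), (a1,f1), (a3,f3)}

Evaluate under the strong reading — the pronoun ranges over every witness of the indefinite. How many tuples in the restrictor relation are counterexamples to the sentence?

3

"him" takes "an applicant" as antecedent and "it" takes "a form"; both are donkey pronouns co-varying with the restrictor.
Strong reading: for every (o,f,a) with handed(o,f,a), signed(a,f).
Restrictor triples: (o1,f1,a2)→signed(a2,f1) ✗  (o1,f2,a4)→signed(a4,f2) ✓  (o1,f3,a2)→signed(a2,f3) ✓  (o1,f3,a4)→signed(a4,f3) ✗  (o1,f4,a4)→signed(a4,f4) ✓  (o2,f1,a4)→signed(a4,f1) ✓  (o2,f3,a3)→signed(a3,f3) ✓  (o2,f4,a1)→signed(a1,f4) ✗
Counterexamples (restrictor triples failing the scope): 3.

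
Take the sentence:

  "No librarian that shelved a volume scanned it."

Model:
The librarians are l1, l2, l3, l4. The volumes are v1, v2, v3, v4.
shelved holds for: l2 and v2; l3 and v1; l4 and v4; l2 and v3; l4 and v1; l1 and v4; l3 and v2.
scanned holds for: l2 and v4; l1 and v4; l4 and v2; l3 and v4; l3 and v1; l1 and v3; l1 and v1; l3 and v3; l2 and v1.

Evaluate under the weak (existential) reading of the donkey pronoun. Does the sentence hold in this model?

False

"it" takes "a volume" as antecedent — a donkey pronoun bound across the clause boundary.
Truth condition: for no (l,v) with shelved(l,v) does scanned(l,v) hold.
Restrictor pairs — does the scope hold? (l1,v4):holds  (l2,v2):fails  (l2,v3):fails  (l3,v1):holds  (l3,v2):fails  (l4,v1):fails  (l4,v4):fails
Scope holds for 2 pair(s), so the sentence is false.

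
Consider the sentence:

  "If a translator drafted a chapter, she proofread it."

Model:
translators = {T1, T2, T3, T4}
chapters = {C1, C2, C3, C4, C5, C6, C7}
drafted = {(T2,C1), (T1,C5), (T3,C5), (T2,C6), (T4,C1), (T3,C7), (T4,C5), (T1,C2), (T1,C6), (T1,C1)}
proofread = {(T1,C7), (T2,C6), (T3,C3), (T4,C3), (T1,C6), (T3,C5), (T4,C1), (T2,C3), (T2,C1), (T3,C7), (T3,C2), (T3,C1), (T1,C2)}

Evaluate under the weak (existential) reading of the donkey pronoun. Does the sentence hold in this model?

True

"it" takes "a chapter" as antecedent — a donkey pronoun bound across the clause boundary.
Weak reading: every translator t with some drafted-chapter has at least one drafted-chapter c such that proofread(t,c).
Per translator: T1:✓  T2:✓  T3:✓  T4:✓
Every translator in the restrictor has a witness.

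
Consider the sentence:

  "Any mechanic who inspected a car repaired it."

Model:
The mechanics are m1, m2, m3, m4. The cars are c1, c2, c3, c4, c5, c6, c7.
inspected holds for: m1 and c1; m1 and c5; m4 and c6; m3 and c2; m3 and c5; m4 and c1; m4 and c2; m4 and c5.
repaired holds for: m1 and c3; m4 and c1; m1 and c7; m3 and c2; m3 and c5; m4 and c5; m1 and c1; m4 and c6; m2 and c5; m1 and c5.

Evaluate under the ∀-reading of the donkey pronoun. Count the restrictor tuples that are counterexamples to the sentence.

"it" takes "a car" as antecedent — a donkey pronoun bound across the clause boundary.
Strong reading: for every (m,c) with inspected(m,c), repaired(m,c).
Restrictor pairs: (m1,c1) ✓  (m1,c5) ✓  (m3,c2) ✓  (m3,c5) ✓  (m4,c1) ✓  (m4,c2) ✗  (m4,c5) ✓  (m4,c6) ✓
Counterexamples (restrictor pairs failing the scope): 1.

1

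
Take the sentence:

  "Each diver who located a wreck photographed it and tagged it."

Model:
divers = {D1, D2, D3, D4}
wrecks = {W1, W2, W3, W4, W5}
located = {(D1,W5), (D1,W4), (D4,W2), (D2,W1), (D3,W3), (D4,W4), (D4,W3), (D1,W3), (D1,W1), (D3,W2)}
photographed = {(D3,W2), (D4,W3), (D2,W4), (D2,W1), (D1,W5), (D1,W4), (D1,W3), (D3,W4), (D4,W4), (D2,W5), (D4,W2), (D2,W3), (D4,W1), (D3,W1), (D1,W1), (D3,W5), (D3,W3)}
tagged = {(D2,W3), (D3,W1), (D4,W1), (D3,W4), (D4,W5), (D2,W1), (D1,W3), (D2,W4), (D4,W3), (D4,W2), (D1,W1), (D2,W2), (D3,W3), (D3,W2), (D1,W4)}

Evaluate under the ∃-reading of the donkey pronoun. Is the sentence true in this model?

True

"it" takes "a wreck" as antecedent — a donkey pronoun bound across the clause boundary.
Weak reading: every diver d with some located-wreck has at least one located-wreck w such that photographed(d,w) ∧ tagged(d,w).
Per diver: D1:✓  D2:✓  D3:✓  D4:✓
Every diver in the restrictor has a witness.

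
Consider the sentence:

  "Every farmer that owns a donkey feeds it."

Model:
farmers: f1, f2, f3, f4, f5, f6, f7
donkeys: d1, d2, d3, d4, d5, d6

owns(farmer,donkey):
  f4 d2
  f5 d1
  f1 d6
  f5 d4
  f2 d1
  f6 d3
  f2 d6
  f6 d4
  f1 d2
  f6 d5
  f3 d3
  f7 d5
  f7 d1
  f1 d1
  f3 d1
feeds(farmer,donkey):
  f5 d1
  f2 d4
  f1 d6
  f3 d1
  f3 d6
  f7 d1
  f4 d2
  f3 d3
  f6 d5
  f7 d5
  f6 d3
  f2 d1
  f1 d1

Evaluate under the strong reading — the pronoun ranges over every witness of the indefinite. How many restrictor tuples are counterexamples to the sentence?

"it" takes "a donkey" as antecedent — a donkey pronoun bound across the clause boundary.
Strong reading: for every (f,d) with owns(f,d), feeds(f,d).
Restrictor pairs: (f1,d1) ✓  (f1,d2) ✗  (f1,d6) ✓  (f2,d1) ✓  (f2,d6) ✗  (f3,d1) ✓  (f3,d3) ✓  (f4,d2) ✓  (f5,d1) ✓  (f5,d4) ✗  (f6,d3) ✓  (f6,d4) ✗  (f6,d5) ✓  (f7,d1) ✓  (f7,d5) ✓
Counterexamples (restrictor pairs failing the scope): 4.

4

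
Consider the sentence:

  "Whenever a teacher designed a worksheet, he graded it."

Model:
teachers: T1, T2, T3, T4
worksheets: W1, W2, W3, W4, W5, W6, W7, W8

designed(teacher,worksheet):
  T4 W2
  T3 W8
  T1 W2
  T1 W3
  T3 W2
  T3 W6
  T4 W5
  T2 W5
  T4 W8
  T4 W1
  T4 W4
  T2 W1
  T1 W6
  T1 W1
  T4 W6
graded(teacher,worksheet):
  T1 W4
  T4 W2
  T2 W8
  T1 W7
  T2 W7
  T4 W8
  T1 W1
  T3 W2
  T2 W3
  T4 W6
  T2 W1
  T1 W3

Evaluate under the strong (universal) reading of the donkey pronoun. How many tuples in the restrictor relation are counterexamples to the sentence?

"it" takes "a worksheet" as antecedent — a donkey pronoun bound across the clause boundary.
Strong reading: for every (t,w) with designed(t,w), graded(t,w).
Restrictor pairs: (T1,W1) ✓  (T1,W2) ✗  (T1,W3) ✓  (T1,W6) ✗  (T2,W1) ✓  (T2,W5) ✗  (T3,W2) ✓  (T3,W6) ✗  (T3,W8) ✗  (T4,W1) ✗  (T4,W2) ✓  (T4,W4) ✗  (T4,W5) ✗  (T4,W6) ✓  (T4,W8) ✓
Counterexamples (restrictor pairs failing the scope): 8.

8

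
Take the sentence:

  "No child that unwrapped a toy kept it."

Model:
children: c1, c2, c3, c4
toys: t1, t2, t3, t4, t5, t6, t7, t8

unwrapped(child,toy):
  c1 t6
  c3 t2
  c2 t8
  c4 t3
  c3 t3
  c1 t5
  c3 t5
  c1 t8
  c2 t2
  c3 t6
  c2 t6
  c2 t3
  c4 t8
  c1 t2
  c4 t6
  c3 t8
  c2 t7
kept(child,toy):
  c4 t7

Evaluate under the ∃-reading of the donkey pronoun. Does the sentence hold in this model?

"it" takes "a toy" as antecedent — a donkey pronoun bound across the clause boundary.
Truth condition: for no (c,t) with unwrapped(c,t) does kept(c,t) hold.
Restrictor pairs — does the scope hold? (c1,t2):fails  (c1,t5):fails  (c1,t6):fails  (c1,t8):fails  (c2,t2):fails  (c2,t3):fails  (c2,t6):fails  (c2,t7):fails  (c2,t8):fails  (c3,t2):fails  (c3,t3):fails  (c3,t5):fails  (c3,t6):fails  (c3,t8):fails  (c4,t3):fails  (c4,t6):fails  (c4,t8):fails
Scope holds for no restrictor pair, so the sentence is true.

True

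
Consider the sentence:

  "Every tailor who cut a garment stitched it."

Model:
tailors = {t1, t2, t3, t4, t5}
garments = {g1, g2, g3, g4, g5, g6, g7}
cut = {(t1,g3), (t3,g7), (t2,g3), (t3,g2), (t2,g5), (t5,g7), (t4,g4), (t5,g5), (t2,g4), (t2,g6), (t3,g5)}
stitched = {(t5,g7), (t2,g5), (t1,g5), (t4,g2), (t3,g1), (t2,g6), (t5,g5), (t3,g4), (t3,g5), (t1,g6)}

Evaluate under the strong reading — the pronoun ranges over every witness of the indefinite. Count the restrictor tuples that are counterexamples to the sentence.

"it" takes "a garment" as antecedent — a donkey pronoun bound across the clause boundary.
Strong reading: for every (t,g) with cut(t,g), stitched(t,g).
Restrictor pairs: (t1,g3) ✗  (t2,g3) ✗  (t2,g4) ✗  (t2,g5) ✓  (t2,g6) ✓  (t3,g2) ✗  (t3,g5) ✓  (t3,g7) ✗  (t4,g4) ✗  (t5,g5) ✓  (t5,g7) ✓
Counterexamples (restrictor pairs failing the scope): 6.

6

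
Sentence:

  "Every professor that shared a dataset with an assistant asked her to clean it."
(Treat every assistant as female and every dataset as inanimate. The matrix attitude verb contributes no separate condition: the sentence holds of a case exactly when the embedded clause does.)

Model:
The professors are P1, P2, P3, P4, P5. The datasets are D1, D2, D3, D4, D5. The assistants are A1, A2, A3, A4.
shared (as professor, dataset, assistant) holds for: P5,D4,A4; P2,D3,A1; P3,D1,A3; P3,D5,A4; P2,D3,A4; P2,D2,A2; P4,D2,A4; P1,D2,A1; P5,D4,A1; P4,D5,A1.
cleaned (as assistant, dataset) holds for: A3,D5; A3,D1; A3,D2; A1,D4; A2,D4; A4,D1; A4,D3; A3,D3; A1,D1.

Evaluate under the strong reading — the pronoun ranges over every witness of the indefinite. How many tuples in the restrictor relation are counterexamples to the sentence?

"her" takes "an assistant" as antecedent and "it" takes "a dataset"; both are donkey pronouns co-varying with the restrictor.
Strong reading: for every (p,d,a) with shared(p,d,a), cleaned(a,d).
Restrictor triples: (P1,D2,A1)→cleaned(A1,D2) ✗  (P2,D2,A2)→cleaned(A2,D2) ✗  (P2,D3,A1)→cleaned(A1,D3) ✗  (P2,D3,A4)→cleaned(A4,D3) ✓  (P3,D1,A3)→cleaned(A3,D1) ✓  (P3,D5,A4)→cleaned(A4,D5) ✗  (P4,D2,A4)→cleaned(A4,D2) ✗  (P4,D5,A1)→cleaned(A1,D5) ✗  (P5,D4,A1)→cleaned(A1,D4) ✓  (P5,D4,A4)→cleaned(A4,D4) ✗
Counterexamples (restrictor triples failing the scope): 7.

7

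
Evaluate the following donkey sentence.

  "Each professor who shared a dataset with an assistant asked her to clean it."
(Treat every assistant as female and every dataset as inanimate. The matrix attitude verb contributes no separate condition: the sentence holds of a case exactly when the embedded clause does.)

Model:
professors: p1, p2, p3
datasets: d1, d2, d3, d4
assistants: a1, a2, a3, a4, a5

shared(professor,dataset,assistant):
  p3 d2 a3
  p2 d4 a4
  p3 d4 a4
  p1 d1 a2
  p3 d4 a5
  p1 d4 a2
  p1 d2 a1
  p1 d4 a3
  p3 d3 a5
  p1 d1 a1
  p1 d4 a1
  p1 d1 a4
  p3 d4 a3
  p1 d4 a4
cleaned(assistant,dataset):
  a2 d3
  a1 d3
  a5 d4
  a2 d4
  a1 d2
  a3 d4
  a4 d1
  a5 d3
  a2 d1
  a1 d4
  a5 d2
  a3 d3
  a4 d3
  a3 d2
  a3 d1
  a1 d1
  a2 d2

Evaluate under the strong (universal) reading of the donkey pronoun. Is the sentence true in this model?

False

"her" takes "an assistant" as antecedent and "it" takes "a dataset"; both are donkey pronouns co-varying with the restrictor.
Strong reading: for every (p,d,a) with shared(p,d,a), cleaned(a,d).
Restrictor triples: (p1,d1,a1)→cleaned(a1,d1) ✓  (p1,d1,a2)→cleaned(a2,d1) ✓  (p1,d1,a4)→cleaned(a4,d1) ✓  (p1,d2,a1)→cleaned(a1,d2) ✓  (p1,d4,a1)→cleaned(a1,d4) ✓  (p1,d4,a2)→cleaned(a2,d4) ✓  (p1,d4,a3)→cleaned(a3,d4) ✓  (p1,d4,a4)→cleaned(a4,d4) ✗  (p2,d4,a4)→cleaned(a4,d4) ✗  (p3,d2,a3)→cleaned(a3,d2) ✓  (p3,d3,a5)→cleaned(a5,d3) ✓  (p3,d4,a3)→cleaned(a3,d4) ✓  (p3,d4,a4)→cleaned(a4,d4) ✗  (p3,d4,a5)→cleaned(a5,d4) ✓
Counterexample: (p1,d4,a4) — cleaned(a4,d4) does not hold.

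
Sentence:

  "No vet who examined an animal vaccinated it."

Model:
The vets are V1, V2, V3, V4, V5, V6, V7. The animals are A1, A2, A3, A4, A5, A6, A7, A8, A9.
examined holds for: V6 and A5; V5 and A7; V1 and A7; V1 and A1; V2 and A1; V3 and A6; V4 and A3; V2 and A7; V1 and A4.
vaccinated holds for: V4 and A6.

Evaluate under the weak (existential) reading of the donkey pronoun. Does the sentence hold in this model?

"it" takes "an animal" as antecedent — a donkey pronoun bound across the clause boundary.
Truth condition: for no (v,a) with examined(v,a) does vaccinated(v,a) hold.
Restrictor pairs — does the scope hold? (V1,A1):fails  (V1,A4):fails  (V1,A7):fails  (V2,A1):fails  (V2,A7):fails  (V3,A6):fails  (V4,A3):fails  (V5,A7):fails  (V6,A5):fails
Scope holds for no restrictor pair, so the sentence is true.

True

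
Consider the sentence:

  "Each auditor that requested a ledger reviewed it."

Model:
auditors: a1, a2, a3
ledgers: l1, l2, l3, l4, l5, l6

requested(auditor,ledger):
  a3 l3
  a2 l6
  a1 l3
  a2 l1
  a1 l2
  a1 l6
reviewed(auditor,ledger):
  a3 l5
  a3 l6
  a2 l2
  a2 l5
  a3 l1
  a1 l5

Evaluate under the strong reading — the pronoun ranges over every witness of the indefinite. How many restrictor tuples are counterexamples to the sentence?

"it" takes "a ledger" as antecedent — a donkey pronoun bound across the clause boundary.
Strong reading: for every (a,l) with requested(a,l), reviewed(a,l).
Restrictor pairs: (a1,l2) ✗  (a1,l3) ✗  (a1,l6) ✗  (a2,l1) ✗  (a2,l6) ✗  (a3,l3) ✗
Counterexamples (restrictor pairs failing the scope): 6.

6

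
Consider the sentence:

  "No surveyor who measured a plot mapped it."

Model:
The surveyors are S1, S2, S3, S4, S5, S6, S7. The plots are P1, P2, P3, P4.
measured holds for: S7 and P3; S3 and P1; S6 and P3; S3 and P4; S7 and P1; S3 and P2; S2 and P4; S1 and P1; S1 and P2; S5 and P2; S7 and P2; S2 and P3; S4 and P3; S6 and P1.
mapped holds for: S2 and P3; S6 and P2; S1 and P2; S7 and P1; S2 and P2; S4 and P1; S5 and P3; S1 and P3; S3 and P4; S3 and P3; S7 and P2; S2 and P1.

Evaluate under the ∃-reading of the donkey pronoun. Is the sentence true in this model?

False

"it" takes "a plot" as antecedent — a donkey pronoun bound across the clause boundary.
Truth condition: for no (s,p) with measured(s,p) does mapped(s,p) hold.
Restrictor pairs — does the scope hold? (S1,P1):fails  (S1,P2):holds  (S2,P3):holds  (S2,P4):fails  (S3,P1):fails  (S3,P2):fails  (S3,P4):holds  (S4,P3):fails  (S5,P2):fails  (S6,P1):fails  (S6,P3):fails  (S7,P1):holds  (S7,P2):holds  (S7,P3):fails
Scope holds for 5 pair(s), so the sentence is false.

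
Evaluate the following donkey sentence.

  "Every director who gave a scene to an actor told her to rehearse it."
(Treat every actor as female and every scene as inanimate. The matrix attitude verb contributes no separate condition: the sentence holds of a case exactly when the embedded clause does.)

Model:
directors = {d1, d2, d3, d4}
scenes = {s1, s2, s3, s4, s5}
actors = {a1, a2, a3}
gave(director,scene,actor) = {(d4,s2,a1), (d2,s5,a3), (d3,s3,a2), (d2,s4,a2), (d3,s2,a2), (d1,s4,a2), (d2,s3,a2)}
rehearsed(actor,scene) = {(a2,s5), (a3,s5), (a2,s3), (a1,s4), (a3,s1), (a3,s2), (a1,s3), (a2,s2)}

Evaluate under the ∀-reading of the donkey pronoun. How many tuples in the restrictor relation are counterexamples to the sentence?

3

"her" takes "an actor" as antecedent and "it" takes "a scene"; both are donkey pronouns co-varying with the restrictor.
Strong reading: for every (d,s,a) with gave(d,s,a), rehearsed(a,s).
Restrictor triples: (d1,s4,a2)→rehearsed(a2,s4) ✗  (d2,s3,a2)→rehearsed(a2,s3) ✓  (d2,s4,a2)→rehearsed(a2,s4) ✗  (d2,s5,a3)→rehearsed(a3,s5) ✓  (d3,s2,a2)→rehearsed(a2,s2) ✓  (d3,s3,a2)→rehearsed(a2,s3) ✓  (d4,s2,a1)→rehearsed(a1,s2) ✗
Counterexamples (restrictor triples failing the scope): 3.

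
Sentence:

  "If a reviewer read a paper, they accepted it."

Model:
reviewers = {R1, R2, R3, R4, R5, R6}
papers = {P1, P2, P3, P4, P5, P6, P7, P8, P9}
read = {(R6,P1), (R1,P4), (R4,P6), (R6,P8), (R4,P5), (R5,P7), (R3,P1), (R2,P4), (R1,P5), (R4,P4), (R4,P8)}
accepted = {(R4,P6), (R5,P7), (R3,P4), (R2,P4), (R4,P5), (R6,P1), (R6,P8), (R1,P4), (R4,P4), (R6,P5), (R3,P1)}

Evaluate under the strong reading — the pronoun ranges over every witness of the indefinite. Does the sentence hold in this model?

False

"it" takes "a paper" as antecedent — a donkey pronoun bound across the clause boundary.
Strong reading: for every (r,p) with read(r,p), accepted(r,p).
Restrictor pairs: (R1,P4) ✓  (R1,P5) ✗  (R2,P4) ✓  (R3,P1) ✓  (R4,P4) ✓  (R4,P5) ✓  (R4,P6) ✓  (R4,P8) ✗  (R5,P7) ✓  (R6,P1) ✓  (R6,P8) ✓
Counterexample: (R1,P5) is in read but fails the scope.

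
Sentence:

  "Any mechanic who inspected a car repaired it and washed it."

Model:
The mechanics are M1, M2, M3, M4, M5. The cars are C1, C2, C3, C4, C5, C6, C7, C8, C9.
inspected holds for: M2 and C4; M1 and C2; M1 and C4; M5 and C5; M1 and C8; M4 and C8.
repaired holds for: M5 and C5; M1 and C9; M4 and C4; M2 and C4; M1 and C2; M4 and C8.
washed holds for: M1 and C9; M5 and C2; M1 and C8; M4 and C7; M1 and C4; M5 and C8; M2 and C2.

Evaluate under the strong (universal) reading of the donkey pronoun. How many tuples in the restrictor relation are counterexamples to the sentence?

"it" takes "a car" as antecedent — a donkey pronoun bound across the clause boundary.
Strong reading: for every (m,c) with inspected(m,c), repaired(m,c) ∧ washed(m,c).
Restrictor pairs: (M1,C2) ✗  (M1,C4) ✗  (M1,C8) ✗  (M2,C4) ✗  (M4,C8) ✗  (M5,C5) ✗
Counterexamples (restrictor pairs failing the scope): 6.

6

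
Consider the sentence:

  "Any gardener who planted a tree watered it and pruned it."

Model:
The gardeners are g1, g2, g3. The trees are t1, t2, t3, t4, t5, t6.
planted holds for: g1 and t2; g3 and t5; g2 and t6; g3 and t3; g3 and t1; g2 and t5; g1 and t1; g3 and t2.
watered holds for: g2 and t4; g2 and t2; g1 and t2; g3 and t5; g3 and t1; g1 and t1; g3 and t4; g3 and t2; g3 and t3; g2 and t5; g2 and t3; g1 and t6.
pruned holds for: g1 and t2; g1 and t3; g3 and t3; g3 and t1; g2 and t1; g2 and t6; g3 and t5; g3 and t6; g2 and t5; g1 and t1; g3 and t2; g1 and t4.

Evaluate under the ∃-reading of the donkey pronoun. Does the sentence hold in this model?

"it" takes "a tree" as antecedent — a donkey pronoun bound across the clause boundary.
Weak reading: every gardener g with some planted-tree has at least one planted-tree t such that watered(g,t) ∧ pruned(g,t).
Per gardener: g1:✓  g2:✓  g3:✓
Every gardener in the restrictor has a witness.

True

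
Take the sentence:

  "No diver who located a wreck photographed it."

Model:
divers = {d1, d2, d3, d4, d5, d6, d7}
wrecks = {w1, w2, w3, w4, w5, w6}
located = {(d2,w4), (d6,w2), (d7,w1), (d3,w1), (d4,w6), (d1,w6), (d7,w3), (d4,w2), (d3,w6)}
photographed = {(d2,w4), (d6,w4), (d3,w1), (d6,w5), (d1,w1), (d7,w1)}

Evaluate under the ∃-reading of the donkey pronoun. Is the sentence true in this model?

False

"it" takes "a wreck" as antecedent — a donkey pronoun bound across the clause boundary.
Truth condition: for no (d,w) with located(d,w) does photographed(d,w) hold.
Restrictor pairs — does the scope hold? (d1,w6):fails  (d2,w4):holds  (d3,w1):holds  (d3,w6):fails  (d4,w2):fails  (d4,w6):fails  (d6,w2):fails  (d7,w1):holds  (d7,w3):fails
Scope holds for 3 pair(s), so the sentence is false.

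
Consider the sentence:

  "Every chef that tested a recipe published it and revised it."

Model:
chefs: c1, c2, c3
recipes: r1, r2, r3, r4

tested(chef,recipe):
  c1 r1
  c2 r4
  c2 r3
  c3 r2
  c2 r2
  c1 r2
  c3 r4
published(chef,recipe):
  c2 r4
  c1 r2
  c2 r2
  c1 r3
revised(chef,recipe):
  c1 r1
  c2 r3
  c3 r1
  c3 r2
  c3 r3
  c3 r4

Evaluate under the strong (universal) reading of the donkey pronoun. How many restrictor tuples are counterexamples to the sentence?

7

"it" takes "a recipe" as antecedent — a donkey pronoun bound across the clause boundary.
Strong reading: for every (c,r) with tested(c,r), published(c,r) ∧ revised(c,r).
Restrictor pairs: (c1,r1) ✗  (c1,r2) ✗  (c2,r2) ✗  (c2,r3) ✗  (c2,r4) ✗  (c3,r2) ✗  (c3,r4) ✗
Counterexamples (restrictor pairs failing the scope): 7.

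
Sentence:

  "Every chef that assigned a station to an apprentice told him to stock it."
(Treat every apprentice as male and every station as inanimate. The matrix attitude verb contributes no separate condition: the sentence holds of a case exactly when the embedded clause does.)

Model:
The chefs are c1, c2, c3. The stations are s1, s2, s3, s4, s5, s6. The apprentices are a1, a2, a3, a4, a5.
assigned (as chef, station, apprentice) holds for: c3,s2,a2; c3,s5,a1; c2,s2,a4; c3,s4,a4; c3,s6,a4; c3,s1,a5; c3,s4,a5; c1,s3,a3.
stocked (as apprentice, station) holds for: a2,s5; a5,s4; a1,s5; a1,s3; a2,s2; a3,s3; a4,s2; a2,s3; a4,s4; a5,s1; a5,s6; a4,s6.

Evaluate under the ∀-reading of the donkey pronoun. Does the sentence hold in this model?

"him" takes "an apprentice" as antecedent and "it" takes "a station"; both are donkey pronouns co-varying with the restrictor.
Strong reading: for every (c,s,a) with assigned(c,s,a), stocked(a,s).
Restrictor triples: (c1,s3,a3)→stocked(a3,s3) ✓  (c2,s2,a4)→stocked(a4,s2) ✓  (c3,s1,a5)→stocked(a5,s1) ✓  (c3,s2,a2)→stocked(a2,s2) ✓  (c3,s4,a4)→stocked(a4,s4) ✓  (c3,s4,a5)→stocked(a5,s4) ✓  (c3,s5,a1)→stocked(a1,s5) ✓  (c3,s6,a4)→stocked(a4,s6) ✓
Every restrictor triple satisfies the scope.

True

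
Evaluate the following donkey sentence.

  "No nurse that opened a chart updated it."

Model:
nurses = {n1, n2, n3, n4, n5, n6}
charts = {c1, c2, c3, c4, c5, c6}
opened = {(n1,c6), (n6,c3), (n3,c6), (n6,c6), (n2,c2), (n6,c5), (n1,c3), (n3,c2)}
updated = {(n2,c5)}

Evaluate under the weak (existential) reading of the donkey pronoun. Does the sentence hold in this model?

"it" takes "a chart" as antecedent — a donkey pronoun bound across the clause boundary.
Truth condition: for no (n,c) with opened(n,c) does updated(n,c) hold.
Restrictor pairs — does the scope hold? (n1,c3):fails  (n1,c6):fails  (n2,c2):fails  (n3,c2):fails  (n3,c6):fails  (n6,c3):fails  (n6,c5):fails  (n6,c6):fails
Scope holds for no restrictor pair, so the sentence is true.

True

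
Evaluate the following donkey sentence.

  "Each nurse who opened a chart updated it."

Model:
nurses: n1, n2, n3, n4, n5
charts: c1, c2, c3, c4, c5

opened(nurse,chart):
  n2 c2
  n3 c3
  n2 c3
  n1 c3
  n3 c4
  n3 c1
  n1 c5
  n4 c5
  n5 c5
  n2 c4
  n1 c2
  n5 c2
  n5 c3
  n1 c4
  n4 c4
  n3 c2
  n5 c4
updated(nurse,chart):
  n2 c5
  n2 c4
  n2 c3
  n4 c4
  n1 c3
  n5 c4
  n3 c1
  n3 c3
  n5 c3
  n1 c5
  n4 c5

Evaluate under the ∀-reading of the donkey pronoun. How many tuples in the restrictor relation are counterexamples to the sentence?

"it" takes "a chart" as antecedent — a donkey pronoun bound across the clause boundary.
Strong reading: for every (n,c) with opened(n,c), updated(n,c).
Restrictor pairs: (n1,c2) ✗  (n1,c3) ✓  (n1,c4) ✗  (n1,c5) ✓  (n2,c2) ✗  (n2,c3) ✓  (n2,c4) ✓  (n3,c1) ✓  (n3,c2) ✗  (n3,c3) ✓  (n3,c4) ✗  (n4,c4) ✓  (n4,c5) ✓  (n5,c2) ✗  (n5,c3) ✓  (n5,c4) ✓  (n5,c5) ✗
Counterexamples (restrictor pairs failing the scope): 7.

7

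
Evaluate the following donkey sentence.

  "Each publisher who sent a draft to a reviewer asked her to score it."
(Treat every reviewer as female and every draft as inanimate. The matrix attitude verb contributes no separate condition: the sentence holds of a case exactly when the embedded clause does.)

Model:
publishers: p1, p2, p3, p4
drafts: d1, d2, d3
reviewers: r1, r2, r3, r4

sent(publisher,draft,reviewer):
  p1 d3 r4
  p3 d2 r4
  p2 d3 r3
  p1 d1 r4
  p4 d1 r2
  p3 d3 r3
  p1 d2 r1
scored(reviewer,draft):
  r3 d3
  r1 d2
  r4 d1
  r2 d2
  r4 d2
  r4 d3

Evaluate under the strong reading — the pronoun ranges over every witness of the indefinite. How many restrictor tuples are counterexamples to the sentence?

"her" takes "a reviewer" as antecedent and "it" takes "a draft"; both are donkey pronouns co-varying with the restrictor.
Strong reading: for every (p,d,r) with sent(p,d,r), scored(r,d).
Restrictor triples: (p1,d1,r4)→scored(r4,d1) ✓  (p1,d2,r1)→scored(r1,d2) ✓  (p1,d3,r4)→scored(r4,d3) ✓  (p2,d3,r3)→scored(r3,d3) ✓  (p3,d2,r4)→scored(r4,d2) ✓  (p3,d3,r3)→scored(r3,d3) ✓  (p4,d1,r2)→scored(r2,d1) ✗
Counterexamples (restrictor triples failing the scope): 1.

1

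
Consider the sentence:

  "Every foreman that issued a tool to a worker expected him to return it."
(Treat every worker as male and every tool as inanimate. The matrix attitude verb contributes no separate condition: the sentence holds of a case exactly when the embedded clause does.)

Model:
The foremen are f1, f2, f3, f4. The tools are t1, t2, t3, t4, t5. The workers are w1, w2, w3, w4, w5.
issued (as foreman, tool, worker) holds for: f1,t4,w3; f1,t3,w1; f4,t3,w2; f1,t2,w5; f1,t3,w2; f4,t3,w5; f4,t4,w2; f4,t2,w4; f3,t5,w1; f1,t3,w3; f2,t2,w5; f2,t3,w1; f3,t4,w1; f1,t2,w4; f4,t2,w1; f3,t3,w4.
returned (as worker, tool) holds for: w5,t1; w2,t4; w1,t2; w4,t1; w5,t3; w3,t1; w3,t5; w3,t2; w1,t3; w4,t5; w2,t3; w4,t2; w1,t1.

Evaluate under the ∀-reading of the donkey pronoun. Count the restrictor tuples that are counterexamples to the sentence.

"him" takes "a worker" as antecedent and "it" takes "a tool"; both are donkey pronouns co-varying with the restrictor.
Strong reading: for every (f,t,w) with issued(f,t,w), returned(w,t).
Restrictor triples: (f1,t2,w4)→returned(w4,t2) ✓  (f1,t2,w5)→returned(w5,t2) ✗  (f1,t3,w1)→returned(w1,t3) ✓  (f1,t3,w2)→returned(w2,t3) ✓  (f1,t3,w3)→returned(w3,t3) ✗  (f1,t4,w3)→returned(w3,t4) ✗  (f2,t2,w5)→returned(w5,t2) ✗  (f2,t3,w1)→returned(w1,t3) ✓  (f3,t3,w4)→returned(w4,t3) ✗  (f3,t4,w1)→returned(w1,t4) ✗  (f3,t5,w1)→returned(w1,t5) ✗  (f4,t2,w1)→returned(w1,t2) ✓  (f4,t2,w4)→returned(w4,t2) ✓  (f4,t3,w2)→returned(w2,t3) ✓  (f4,t3,w5)→returned(w5,t3) ✓  (f4,t4,w2)→returned(w2,t4) ✓
Counterexamples (restrictor triples failing the scope): 7.

7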